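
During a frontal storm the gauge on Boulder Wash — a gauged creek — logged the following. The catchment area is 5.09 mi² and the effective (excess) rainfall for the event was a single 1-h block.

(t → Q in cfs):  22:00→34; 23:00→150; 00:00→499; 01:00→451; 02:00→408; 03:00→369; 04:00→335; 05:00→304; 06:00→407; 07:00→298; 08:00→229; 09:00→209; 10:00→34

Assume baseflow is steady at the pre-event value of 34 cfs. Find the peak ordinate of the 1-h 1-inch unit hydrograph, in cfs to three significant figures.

Direct runoff: 0.0, 116.0, 465.0, 417.0, 374.0, 335.0, 301.0, 270.0, 373.0, 264.0, 195.0, 175.0, 0.0 cfs; ΣQ_DR = 3285 cfs, peak = 465.0 cfs.
Runoff depth d = ΣQ_DR·Δt / A = 3285 × 3600 / (5.09 mi²) = 1.000 in.
The 1-inch UH is the DRH scaled by (1 in)/d, so U_p = 465.0 × 1/1.000 = 465 cfs.

U_p ≈ 465 cfs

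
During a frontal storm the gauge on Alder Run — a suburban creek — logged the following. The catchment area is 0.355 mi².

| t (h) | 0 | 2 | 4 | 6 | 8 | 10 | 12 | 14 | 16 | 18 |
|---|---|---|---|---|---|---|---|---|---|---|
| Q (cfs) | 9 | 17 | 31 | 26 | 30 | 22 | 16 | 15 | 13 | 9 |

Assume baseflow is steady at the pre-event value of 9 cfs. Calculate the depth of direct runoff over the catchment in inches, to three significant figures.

Direct runoff: 0.0, 8.0, 22.0, 17.0, 21.0, 13.0, 7.0, 6.0, 4.0, 0.0 cfs; ΣQ_DR = 98.00 cfs.
V = ΣQ_DR · Δt = 98.00 × 7200 s = 7.056 × 10^5 ft³.
Over A = 0.355 mi², depth = V / A = 0.856 in.

d ≈ 0.856 in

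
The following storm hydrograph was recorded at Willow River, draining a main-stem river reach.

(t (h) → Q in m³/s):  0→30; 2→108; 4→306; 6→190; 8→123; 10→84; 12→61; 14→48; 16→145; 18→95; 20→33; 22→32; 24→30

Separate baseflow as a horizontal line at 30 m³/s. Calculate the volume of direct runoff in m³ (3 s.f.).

Direct-runoff ordinates (Q − Q_b): 0.0, 78.0, 276.0, 160.0, 93.0, 54.0, 31.0, 18.0, 115.0, 65.0, 3.0, 2.0, 0.0 m³/s.
ΣQ_DR = 895.0 m³/s.
With Δt = 2 h = 7200 s, V = ΣQ_DR · Δt = 895.0 × 7200 = 6.44 × 10^6 m³.

V ≈ 6.44 × 10^6 m³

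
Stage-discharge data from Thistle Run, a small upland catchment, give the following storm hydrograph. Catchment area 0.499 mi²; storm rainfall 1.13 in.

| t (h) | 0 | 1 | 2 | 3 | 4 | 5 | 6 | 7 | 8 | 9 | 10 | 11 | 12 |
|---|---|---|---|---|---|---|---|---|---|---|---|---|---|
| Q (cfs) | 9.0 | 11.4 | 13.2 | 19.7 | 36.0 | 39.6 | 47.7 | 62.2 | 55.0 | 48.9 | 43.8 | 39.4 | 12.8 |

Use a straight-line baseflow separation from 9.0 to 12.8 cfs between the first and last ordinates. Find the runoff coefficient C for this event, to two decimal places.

C ≈ 0.82

ΣQ_DR = 297.0 cfs; V = ΣQ_DR·Δt = 1.069 × 10^6 ft³.
Runoff depth d = V / A = 0.9223 in.
C = d / P = 0.9223 / 1.13 = 0.82.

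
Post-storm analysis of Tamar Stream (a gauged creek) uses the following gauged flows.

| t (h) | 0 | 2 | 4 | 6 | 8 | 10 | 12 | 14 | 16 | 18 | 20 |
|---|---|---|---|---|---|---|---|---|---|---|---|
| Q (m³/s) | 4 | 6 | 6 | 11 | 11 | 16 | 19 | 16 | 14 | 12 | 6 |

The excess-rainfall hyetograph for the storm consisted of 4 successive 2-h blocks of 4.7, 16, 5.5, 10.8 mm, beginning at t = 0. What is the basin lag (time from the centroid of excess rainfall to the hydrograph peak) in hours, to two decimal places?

t_L ≈ 7.79 h

Centroid of excess rainfall: t_c = Σ P_i·t̄_i / ΣP_i = 4.2108 h (block centres at 1, 3, 5, 7 h).
Hydrograph peak occurs at t = 12 h, so basin lag t_L = 12 − 4.2108 = 7.79 h.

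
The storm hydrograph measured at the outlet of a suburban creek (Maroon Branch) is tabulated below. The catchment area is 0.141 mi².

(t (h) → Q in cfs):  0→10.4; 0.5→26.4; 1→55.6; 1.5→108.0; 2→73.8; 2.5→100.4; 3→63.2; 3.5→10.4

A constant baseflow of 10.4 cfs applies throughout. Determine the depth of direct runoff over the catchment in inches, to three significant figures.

d ≈ 2.01 in

Direct runoff: 0.0, 16.0, 45.2, 97.6, 63.4, 90.0, 52.8, 0.0 cfs; ΣQ_DR = 365.0 cfs.
V = ΣQ_DR · Δt = 365.0 × 1800 s = 6.570 × 10^5 ft³.
Over A = 0.141 mi², depth = V / A = 2.01 in.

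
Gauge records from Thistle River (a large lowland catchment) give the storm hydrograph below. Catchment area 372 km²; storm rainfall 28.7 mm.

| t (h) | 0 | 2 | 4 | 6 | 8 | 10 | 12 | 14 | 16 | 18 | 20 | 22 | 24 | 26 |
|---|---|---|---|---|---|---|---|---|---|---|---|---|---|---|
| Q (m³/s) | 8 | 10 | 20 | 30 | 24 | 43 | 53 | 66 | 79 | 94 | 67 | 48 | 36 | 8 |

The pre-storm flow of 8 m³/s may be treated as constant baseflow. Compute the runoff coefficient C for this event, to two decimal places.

C ≈ 0.32

ΣQ_DR = 474.0 m³/s; V = ΣQ_DR·Δt = 3.413 × 10^6 m³.
Runoff depth d = V / A = 9.174 mm.
C = d / P = 9.174 / 28.7 = 0.32.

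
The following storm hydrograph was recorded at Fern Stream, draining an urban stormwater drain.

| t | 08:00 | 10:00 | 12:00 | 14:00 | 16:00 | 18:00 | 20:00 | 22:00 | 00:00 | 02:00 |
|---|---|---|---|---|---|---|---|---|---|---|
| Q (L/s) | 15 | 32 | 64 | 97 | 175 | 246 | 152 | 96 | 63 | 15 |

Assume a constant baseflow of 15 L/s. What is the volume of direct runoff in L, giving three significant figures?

Direct-runoff ordinates (Q − Q_b): 0.0, 17.0, 49.0, 82.0, 160.0, 231.0, 137.0, 81.0, 48.0, 0.0 L/s.
ΣQ_DR = 805.0 L/s.
With Δt = 2 h = 7200 s, V = ΣQ_DR · Δt = 805.0 × 7200 = 5.80 × 10^6 L.

V ≈ 5.80 × 10^6 L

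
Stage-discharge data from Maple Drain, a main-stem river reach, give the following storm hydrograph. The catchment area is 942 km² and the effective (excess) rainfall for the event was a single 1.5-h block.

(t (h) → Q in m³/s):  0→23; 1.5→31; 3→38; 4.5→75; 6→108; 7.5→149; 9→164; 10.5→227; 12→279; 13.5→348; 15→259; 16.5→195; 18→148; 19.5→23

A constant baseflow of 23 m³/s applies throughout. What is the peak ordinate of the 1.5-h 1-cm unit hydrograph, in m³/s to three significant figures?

U_p ≈ 325 m³/s

Direct runoff: 0.0, 8.0, 15.0, 52.0, 85.0, 126.0, 141.0, 204.0, 256.0, 325.0, 236.0, 172.0, 125.0, 0.0 m³/s; ΣQ_DR = 1745 m³/s, peak = 325.0 m³/s.
Runoff depth d = ΣQ_DR·Δt / A = 1745 × 5400 / (942 km²) = 10.00 mm.
The 1-cm UH is the DRH scaled by (10 mm)/d, so U_p = 325.0 × 10/10.00 = 325 m³/s.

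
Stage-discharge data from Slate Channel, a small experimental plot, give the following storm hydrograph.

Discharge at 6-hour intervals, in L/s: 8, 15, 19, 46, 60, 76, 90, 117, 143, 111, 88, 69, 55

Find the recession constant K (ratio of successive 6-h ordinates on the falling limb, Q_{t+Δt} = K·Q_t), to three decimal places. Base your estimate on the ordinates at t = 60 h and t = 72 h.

Using the recession-limb readings at t = 60 h and t = 72 h: Q falls from 88 to 55 L/s over 2 intervals.
K = (Q₂/Q₁)^(1/2) = (55/88)^(1/2) = 0.791.

K ≈ 0.791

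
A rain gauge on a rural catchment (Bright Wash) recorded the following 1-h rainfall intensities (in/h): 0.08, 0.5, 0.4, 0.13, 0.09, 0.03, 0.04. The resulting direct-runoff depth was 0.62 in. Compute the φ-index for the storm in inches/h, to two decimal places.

Only the 2 blocks with intensity above φ contribute runoff: 0.5, 0.4 in/h.
Σ(I−φ)·Δt = d  ⇒  (0.5+0.4 − 2φ)·1 = 0.62
φ = (0.9000 − 0.62/1) / 2 = 0.14 in/h.

φ ≈ 0.14 in/h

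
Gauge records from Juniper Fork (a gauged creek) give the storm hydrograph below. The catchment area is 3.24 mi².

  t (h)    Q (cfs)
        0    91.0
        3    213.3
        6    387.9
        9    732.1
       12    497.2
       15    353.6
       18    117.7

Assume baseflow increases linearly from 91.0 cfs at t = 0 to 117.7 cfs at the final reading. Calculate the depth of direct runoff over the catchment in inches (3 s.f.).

d ≈ 2.39 in

Direct runoff: 0.00, 117.85, 288.00, 627.75, 388.40, 240.35, 0.00 cfs; ΣQ_DR = 1662 cfs.
V = ΣQ_DR · Δt = 1662 × 10800 s = 1.795 × 10^7 ft³.
Over A = 3.24 mi², depth = V / A = 2.39 in.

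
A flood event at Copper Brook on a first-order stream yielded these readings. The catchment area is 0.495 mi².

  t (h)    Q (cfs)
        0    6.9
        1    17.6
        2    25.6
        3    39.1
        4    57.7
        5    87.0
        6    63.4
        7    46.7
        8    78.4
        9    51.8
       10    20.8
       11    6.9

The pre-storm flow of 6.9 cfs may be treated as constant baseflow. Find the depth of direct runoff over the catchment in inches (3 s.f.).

Direct runoff: 0.0, 10.7, 18.7, 32.2, 50.8, 80.1, 56.5, 39.8, 71.5, 44.9, 13.9, 0.0 cfs; ΣQ_DR = 419.1 cfs.
V = ΣQ_DR · Δt = 419.1 × 3600 s = 1.509 × 10^6 ft³.
Over A = 0.495 mi², depth = V / A = 1.31 in.

d ≈ 1.31 in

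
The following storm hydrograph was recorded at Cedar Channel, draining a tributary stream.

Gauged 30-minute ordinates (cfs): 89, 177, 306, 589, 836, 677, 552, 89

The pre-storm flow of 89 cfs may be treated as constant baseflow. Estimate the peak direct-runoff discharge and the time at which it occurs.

Subtracting baseflow gives direct-runoff ordinates: 0.0, 88.0, 217.0, 500.0, 747.0, 588.0, 463.0, 0.0 cfs.
The maximum is 747.0 cfs, occurring at the reading for t = 2 h.

Q_p = 747.0 cfs at t = 2 h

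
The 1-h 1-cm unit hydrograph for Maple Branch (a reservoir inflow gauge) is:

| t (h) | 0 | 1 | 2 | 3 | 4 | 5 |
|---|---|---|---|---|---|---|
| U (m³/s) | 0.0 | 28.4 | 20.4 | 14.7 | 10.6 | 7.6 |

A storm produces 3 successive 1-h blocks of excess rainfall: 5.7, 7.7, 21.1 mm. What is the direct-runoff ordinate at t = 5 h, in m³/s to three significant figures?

By discrete convolution, Q_j = Σ (P_i / 10 mm) · U_{j−i}.
At t = 5 h (j=5): Q = (5.7/10)·7.6 + (7.7/10)·10.6 + (21.1/10)·14.7 = 43.5 m³/s.

Q ≈ 43.5 m³/s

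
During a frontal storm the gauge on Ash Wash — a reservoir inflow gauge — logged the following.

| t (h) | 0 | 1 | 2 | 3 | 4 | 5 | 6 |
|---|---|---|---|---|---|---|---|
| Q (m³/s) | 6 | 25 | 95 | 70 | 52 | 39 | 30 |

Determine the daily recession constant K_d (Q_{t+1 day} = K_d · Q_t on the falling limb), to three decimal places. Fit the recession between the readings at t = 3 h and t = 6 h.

Between t = 3 h and t = 6 h the flow falls from 70 to 30 m³/s over 3×1 h = 3 h.
Per-interval ratio K = (30/70)^(1/3) = 0.7539; K_d = K^(24/1) = 0.001.

K_d ≈ 0.001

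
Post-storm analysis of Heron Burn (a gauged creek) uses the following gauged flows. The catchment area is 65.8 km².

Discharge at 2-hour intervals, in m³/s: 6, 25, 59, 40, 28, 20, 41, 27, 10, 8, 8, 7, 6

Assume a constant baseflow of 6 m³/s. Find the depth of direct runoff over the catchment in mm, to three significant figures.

Direct runoff: 0.0, 19.0, 53.0, 34.0, 22.0, 14.0, 35.0, 21.0, 4.0, 2.0, 2.0, 1.0, 0.0 m³/s; ΣQ_DR = 207.0 m³/s.
V = ΣQ_DR · Δt = 207.0 × 7200 s = 1.490 × 10^6 m³.
Over A = 65.8 km², depth = V / A = 22.7 mm.

d ≈ 22.7 mm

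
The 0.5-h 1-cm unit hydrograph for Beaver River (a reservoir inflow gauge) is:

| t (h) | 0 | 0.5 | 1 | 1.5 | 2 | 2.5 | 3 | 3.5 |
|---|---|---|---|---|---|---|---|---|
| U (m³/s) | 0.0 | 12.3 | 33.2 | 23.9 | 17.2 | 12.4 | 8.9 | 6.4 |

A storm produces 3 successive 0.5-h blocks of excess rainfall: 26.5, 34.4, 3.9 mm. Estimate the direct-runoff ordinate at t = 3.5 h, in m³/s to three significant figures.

Q ≈ 52.4 m³/s

By discrete convolution, Q_j = Σ (P_i / 10 mm) · U_{j−i}.
At t = 3.5 h (j=7): Q = (26.5/10)·6.4 + (34.4/10)·8.9 + (3.9/10)·12.4 = 52.4 m³/s.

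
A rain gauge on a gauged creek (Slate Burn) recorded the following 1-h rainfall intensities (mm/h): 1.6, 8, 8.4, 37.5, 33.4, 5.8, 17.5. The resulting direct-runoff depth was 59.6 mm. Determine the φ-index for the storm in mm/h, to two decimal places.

Only the 3 blocks with intensity above φ contribute runoff: 37.5, 33.4, 17.5 mm/h.
Σ(I−φ)·Δt = d  ⇒  (37.5+33.4+17.5 − 3φ)·1 = 59.6
φ = (88.40 − 59.6/1) / 3 = 9.60 mm/h.

φ ≈ 9.60 mm/h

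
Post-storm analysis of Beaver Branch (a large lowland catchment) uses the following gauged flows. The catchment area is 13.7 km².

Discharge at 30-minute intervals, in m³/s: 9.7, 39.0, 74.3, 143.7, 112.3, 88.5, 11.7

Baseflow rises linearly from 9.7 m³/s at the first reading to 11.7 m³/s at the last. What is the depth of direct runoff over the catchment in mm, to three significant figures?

d ≈ 53.1 mm

Direct runoff: 0.00, 28.97, 63.93, 133.00, 101.27, 77.13, 0.00 m³/s; ΣQ_DR = 404.3 m³/s.
V = ΣQ_DR · Δt = 404.3 × 1800 s = 7.277 × 10^5 m³.
Over A = 13.7 km², depth = V / A = 53.1 mm.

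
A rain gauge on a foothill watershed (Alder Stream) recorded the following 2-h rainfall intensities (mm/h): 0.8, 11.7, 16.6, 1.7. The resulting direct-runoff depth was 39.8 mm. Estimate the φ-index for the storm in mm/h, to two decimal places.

φ ≈ 4.20 mm/h

Only the 2 blocks with intensity above φ contribute runoff: 11.7, 16.6 mm/h.
Σ(I−φ)·Δt = d  ⇒  (11.7+16.6 − 2φ)·2 = 39.8
φ = (28.30 − 39.8/2) / 2 = 4.20 mm/h.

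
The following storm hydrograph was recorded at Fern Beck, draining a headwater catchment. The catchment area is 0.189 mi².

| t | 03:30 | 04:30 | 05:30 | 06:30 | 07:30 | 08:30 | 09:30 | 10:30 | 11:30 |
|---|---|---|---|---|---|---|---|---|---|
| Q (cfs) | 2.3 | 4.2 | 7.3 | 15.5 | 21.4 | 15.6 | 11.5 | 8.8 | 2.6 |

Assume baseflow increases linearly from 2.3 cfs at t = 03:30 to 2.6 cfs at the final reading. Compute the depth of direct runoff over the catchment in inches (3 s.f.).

d ≈ 0.551 in

Direct runoff: 0.00, 1.86, 4.92, 13.09, 18.95, 13.11, 8.97, 6.24, 0.00 cfs; ΣQ_DR = 67.15 cfs.
V = ΣQ_DR · Δt = 67.15 × 3600 s = 2.417 × 10^5 ft³.
Over A = 0.189 mi², depth = V / A = 0.551 in.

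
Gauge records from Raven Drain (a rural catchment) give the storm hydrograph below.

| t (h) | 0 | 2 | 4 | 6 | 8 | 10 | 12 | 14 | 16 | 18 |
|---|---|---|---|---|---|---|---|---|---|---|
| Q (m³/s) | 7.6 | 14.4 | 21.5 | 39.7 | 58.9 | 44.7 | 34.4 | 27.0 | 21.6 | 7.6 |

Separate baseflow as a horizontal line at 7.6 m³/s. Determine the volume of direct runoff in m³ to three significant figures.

V ≈ 1.45 × 10^6 m³

Direct-runoff ordinates (Q − Q_b): 0.0, 6.8, 13.9, 32.1, 51.3, 37.1, 26.8, 19.4, 14.0, 0.0 m³/s.
ΣQ_DR = 201.4 m³/s.
With Δt = 2 h = 7200 s, V = ΣQ_DR · Δt = 201.4 × 7200 = 1.45 × 10^6 m³.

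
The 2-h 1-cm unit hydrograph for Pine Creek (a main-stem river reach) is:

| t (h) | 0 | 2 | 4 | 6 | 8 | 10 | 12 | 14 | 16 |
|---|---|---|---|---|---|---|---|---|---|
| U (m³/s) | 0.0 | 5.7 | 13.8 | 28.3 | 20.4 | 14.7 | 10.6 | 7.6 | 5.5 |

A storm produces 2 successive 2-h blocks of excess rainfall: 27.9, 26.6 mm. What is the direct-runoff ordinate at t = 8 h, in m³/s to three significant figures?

Q ≈ 132 m³/s

By discrete convolution, Q_j = Σ (P_i / 10 mm) · U_{j−i}.
At t = 8 h (j=4): Q = (27.9/10)·20.4 + (26.6/10)·28.3 = 132 m³/s.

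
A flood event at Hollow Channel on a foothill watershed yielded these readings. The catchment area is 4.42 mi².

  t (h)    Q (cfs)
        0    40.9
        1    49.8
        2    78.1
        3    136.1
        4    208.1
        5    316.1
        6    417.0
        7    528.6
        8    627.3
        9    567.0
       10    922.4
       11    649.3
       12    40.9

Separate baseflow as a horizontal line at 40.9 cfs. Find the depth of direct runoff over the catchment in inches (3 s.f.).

Direct runoff: 0.0, 8.9, 37.2, 95.2, 167.2, 275.2, 376.1, 487.7, 586.4, 526.1, 881.5, 608.4, 0.0 cfs; ΣQ_DR = 4050 cfs.
V = ΣQ_DR · Δt = 4050 × 3600 s = 1.458 × 10^7 ft³.
Over A = 4.42 mi², depth = V / A = 1.42 in.

d ≈ 1.42 in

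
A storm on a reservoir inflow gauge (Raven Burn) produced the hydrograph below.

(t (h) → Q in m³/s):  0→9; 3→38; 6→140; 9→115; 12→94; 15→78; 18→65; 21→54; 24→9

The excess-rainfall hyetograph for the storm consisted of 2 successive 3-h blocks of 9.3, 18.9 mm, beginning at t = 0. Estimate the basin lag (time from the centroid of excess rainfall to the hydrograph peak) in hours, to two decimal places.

Centroid of excess rainfall: t_c = Σ P_i·t̄_i / ΣP_i = 3.5106 h (block centres at 1.5, 4.5 h).
Hydrograph peak occurs at t = 6 h, so basin lag t_L = 6 − 3.5106 = 2.49 h.

t_L ≈ 2.49 h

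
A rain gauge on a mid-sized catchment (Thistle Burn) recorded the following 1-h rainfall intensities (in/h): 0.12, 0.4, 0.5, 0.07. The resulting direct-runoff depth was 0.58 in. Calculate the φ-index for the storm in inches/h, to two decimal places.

φ ≈ 0.16 in/h

Only the 2 blocks with intensity above φ contribute runoff: 0.4, 0.5 in/h.
Σ(I−φ)·Δt = d  ⇒  (0.4+0.5 − 2φ)·1 = 0.58
φ = (0.9000 − 0.58/1) / 2 = 0.16 in/h.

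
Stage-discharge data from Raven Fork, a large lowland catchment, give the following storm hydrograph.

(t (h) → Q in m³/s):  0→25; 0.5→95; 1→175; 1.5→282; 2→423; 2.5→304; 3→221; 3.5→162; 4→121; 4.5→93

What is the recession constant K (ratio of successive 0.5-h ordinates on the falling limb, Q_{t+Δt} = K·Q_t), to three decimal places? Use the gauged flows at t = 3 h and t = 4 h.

K ≈ 0.740

Using the recession-limb readings at t = 3 h and t = 4 h: Q falls from 221 to 121 m³/s over 2 intervals.
K = (Q₂/Q₁)^(1/2) = (121/221)^(1/2) = 0.740.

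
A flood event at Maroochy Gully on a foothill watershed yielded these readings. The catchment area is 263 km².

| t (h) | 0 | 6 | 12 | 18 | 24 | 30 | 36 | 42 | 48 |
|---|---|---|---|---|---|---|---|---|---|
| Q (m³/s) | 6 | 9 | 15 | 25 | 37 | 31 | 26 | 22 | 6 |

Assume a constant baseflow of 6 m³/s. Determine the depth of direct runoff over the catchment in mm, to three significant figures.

Direct runoff: 0.0, 3.0, 9.0, 19.0, 31.0, 25.0, 20.0, 16.0, 0.0 m³/s; ΣQ_DR = 123.0 m³/s.
V = ΣQ_DR · Δt = 123.0 × 21600 s = 2.657 × 10^6 m³.
Over A = 263 km², depth = V / A = 10.1 mm.

d ≈ 10.1 mm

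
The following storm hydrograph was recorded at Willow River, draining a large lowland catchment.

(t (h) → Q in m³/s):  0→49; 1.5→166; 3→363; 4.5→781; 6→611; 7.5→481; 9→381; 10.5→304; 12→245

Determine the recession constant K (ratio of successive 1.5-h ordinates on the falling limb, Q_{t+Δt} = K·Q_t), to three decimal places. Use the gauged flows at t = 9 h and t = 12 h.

Using the recession-limb readings at t = 9 h and t = 12 h: Q falls from 381 to 245 m³/s over 2 intervals.
K = (Q₂/Q₁)^(1/2) = (245/381)^(1/2) = 0.802.

K ≈ 0.802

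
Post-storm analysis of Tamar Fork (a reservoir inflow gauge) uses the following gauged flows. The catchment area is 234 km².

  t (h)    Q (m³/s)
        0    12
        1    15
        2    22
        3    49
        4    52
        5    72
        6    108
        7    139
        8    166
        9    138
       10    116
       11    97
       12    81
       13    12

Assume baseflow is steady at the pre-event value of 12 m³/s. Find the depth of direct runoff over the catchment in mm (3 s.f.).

Direct runoff: 0.0, 3.0, 10.0, 37.0, 40.0, 60.0, 96.0, 127.0, 154.0, 126.0, 104.0, 85.0, 69.0, 0.0 m³/s; ΣQ_DR = 911.0 m³/s.
V = ΣQ_DR · Δt = 911.0 × 3600 s = 3.280 × 10^6 m³.
Over A = 234 km², depth = V / A = 14.0 mm.

d ≈ 14.0 mm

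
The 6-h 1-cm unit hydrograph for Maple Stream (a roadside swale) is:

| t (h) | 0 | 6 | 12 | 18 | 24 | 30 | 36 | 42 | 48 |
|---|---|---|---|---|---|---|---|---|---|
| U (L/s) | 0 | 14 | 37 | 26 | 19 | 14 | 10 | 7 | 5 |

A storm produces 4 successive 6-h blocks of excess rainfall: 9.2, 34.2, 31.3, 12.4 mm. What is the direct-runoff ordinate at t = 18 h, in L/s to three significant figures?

By discrete convolution, Q_j = Σ (P_i / 10 mm) · U_{j−i}.
At t = 18 h (j=3): Q = (9.2/10)·26 + (34.2/10)·37 + (31.3/10)·14 + (12.4/10)·0 = 194 L/s.

Q ≈ 194 L/s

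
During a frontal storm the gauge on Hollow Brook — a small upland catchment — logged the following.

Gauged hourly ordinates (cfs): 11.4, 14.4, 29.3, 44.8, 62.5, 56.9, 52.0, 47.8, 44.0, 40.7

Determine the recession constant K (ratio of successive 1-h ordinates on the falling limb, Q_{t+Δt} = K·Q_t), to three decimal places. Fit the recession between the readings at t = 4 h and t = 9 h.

Using the recession-limb readings at t = 4 h and t = 9 h: Q falls from 62.5 to 40.7 cfs over 5 intervals.
K = (Q₂/Q₁)^(1/5) = (40.7/62.5)^(1/5) = 0.918.

K ≈ 0.918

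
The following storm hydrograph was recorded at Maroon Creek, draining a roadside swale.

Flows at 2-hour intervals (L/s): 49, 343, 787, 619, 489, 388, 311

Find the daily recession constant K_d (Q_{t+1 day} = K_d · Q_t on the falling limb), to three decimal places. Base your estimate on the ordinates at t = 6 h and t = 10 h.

K_d ≈ 0.061

Between t = 6 h and t = 10 h the flow falls from 619 to 388 L/s over 2×2 h = 4 h.
Per-interval ratio K = (388/619)^(1/2) = 0.7917; K_d = K^(24/2) = 0.061.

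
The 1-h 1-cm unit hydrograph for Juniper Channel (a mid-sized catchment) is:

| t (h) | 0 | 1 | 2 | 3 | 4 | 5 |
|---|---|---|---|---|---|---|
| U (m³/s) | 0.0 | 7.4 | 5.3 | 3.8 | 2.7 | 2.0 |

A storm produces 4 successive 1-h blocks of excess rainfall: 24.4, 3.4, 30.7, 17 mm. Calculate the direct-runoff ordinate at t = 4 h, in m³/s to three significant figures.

Q ≈ 36.7 m³/s

By discrete convolution, Q_j = Σ (P_i / 10 mm) · U_{j−i}.
At t = 4 h (j=4): Q = (24.4/10)·2.7 + (3.4/10)·3.8 + (30.7/10)·5.3 + (17/10)·7.4 = 36.7 m³/s.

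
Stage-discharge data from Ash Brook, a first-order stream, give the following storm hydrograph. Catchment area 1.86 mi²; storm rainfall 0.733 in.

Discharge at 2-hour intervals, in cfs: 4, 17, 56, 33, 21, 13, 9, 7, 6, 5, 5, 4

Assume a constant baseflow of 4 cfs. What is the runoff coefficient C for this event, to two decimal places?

ΣQ_DR = 132.0 cfs; V = ΣQ_DR·Δt = 9.504 × 10^5 ft³.
Runoff depth d = V / A = 0.2199 in.
C = d / P = 0.2199 / 0.733 = 0.30.

C ≈ 0.30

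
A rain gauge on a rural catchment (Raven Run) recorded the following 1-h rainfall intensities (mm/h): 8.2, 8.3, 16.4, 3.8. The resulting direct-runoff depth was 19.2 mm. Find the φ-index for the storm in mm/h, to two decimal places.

Only the 3 blocks with intensity above φ contribute runoff: 8.2, 8.3, 16.4 mm/h.
Σ(I−φ)·Δt = d  ⇒  (8.2+8.3+16.4 − 3φ)·1 = 19.2
φ = (32.90 − 19.2/1) / 3 = 4.57 mm/h.

φ ≈ 4.57 mm/h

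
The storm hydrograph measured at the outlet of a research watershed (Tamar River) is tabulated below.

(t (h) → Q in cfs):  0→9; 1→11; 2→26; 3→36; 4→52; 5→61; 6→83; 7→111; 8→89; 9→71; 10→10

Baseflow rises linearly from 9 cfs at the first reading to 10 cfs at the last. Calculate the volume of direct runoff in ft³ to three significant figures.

V ≈ 1.64 × 10^6 ft³

Direct-runoff ordinates (Q − Q_b): 0.00, 1.90, 16.80, 26.70, 42.60, 51.50, 73.40, 101.30, 79.20, 61.10, 0.00 cfs.
ΣQ_DR = 454.5 cfs.
With Δt = 1 h = 3600 s, V = ΣQ_DR · Δt = 454.5 × 3600 = 1.64 × 10^6 ft³.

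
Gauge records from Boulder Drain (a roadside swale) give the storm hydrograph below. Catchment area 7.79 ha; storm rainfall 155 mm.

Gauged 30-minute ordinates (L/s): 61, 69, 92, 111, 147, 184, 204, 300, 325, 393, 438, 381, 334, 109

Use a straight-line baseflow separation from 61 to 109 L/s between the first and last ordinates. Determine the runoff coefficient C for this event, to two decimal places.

C ≈ 0.29

ΣQ_DR = 1958 L/s; V = ΣQ_DR·Δt = 3.524 × 10^6 L.
Runoff depth d = V / A = 45.24 mm.
C = d / P = 45.24 / 155 = 0.29.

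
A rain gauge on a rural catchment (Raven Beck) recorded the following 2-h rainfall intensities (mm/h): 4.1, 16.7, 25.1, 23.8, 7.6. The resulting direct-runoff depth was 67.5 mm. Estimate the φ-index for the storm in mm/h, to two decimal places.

φ ≈ 10.62 mm/h

Only the 3 blocks with intensity above φ contribute runoff: 16.7, 25.1, 23.8 mm/h.
Σ(I−φ)·Δt = d  ⇒  (16.7+25.1+23.8 − 3φ)·2 = 67.5
φ = (65.60 − 67.5/2) / 3 = 10.62 mm/h.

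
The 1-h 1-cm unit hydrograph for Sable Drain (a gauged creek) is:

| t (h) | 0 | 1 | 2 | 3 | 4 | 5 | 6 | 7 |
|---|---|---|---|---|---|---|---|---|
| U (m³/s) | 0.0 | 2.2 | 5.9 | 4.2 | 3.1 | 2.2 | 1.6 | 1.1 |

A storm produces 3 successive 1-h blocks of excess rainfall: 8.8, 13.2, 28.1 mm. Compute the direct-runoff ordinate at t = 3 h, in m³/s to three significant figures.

Q ≈ 17.7 m³/s

By discrete convolution, Q_j = Σ (P_i / 10 mm) · U_{j−i}.
At t = 3 h (j=3): Q = (8.8/10)·4.2 + (13.2/10)·5.9 + (28.1/10)·2.2 = 17.7 m³/s.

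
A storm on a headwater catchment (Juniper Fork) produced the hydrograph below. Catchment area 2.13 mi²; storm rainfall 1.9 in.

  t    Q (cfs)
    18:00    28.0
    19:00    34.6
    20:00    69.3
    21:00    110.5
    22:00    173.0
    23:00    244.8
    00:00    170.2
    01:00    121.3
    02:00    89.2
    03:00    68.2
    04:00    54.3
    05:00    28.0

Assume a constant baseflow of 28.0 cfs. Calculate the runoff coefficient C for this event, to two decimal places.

ΣQ_DR = 855.4 cfs; V = ΣQ_DR·Δt = 3.079 × 10^6 ft³.
Runoff depth d = V / A = 0.6223 in.
C = d / P = 0.6223 / 1.9 = 0.33.

C ≈ 0.33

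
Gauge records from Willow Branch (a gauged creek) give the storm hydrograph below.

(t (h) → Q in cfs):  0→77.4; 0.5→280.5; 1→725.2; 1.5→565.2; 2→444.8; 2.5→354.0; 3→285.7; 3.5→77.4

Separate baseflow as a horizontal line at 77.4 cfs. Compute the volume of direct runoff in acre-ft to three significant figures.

Direct-runoff ordinates (Q − Q_b): 0.0, 203.1, 647.8, 487.8, 367.4, 276.6, 208.3, 0.0 cfs.
ΣQ_DR = 2191 cfs.
With Δt = 0.5 h = 1800 s, V = ΣQ_DR · Δt = 2191 × 1800 = 3.94 × 10^6 ft³ = 90.5 acre-ft.

V ≈ 90.5 acre-ft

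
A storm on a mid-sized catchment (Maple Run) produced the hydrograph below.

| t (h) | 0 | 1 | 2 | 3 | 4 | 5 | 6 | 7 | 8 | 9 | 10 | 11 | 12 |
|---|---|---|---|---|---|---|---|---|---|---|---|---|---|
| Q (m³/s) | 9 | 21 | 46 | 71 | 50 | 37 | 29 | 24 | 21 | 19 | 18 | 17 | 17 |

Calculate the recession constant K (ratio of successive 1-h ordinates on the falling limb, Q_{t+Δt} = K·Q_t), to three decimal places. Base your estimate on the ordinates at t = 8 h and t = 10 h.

Using the recession-limb readings at t = 8 h and t = 10 h: Q falls from 21 to 18 m³/s over 2 intervals.
K = (Q₂/Q₁)^(1/2) = (18/21)^(1/2) = 0.926.

K ≈ 0.926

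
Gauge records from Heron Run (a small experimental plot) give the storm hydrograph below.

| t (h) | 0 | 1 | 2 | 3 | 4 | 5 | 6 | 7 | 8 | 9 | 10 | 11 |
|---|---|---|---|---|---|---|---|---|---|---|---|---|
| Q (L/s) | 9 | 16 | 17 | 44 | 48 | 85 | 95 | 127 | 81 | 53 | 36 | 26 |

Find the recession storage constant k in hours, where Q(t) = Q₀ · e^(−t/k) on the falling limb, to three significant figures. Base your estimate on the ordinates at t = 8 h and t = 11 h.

On the falling limb, Q drops from 81 to 26 L/s between t = 8 h and t = 11 h (Δt = 3 h).
k = −Δt / ln(Q₂/Q₁) = −3 / ln(26/81) = 2.64 h.

k ≈ 2.64 h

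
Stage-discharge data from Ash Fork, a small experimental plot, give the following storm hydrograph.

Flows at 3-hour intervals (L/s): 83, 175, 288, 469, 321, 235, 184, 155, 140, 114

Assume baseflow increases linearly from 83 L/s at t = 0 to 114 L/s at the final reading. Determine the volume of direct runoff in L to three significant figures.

Direct-runoff ordinates (Q − Q_b): 0.00, 88.56, 198.11, 375.67, 224.22, 134.78, 80.33, 47.89, 29.44, 0.00 L/s.
ΣQ_DR = 1179 L/s.
With Δt = 3 h = 10800 s, V = ΣQ_DR · Δt = 1179 × 10800 = 1.27 × 10^7 L.

V ≈ 1.27 × 10^7 L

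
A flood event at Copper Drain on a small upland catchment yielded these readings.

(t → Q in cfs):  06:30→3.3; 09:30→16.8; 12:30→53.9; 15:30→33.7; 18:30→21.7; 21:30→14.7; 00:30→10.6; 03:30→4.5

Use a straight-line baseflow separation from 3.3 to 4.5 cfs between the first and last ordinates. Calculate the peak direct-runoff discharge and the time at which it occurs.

Subtracting baseflow gives direct-runoff ordinates: 0.00, 13.33, 50.26, 29.89, 17.71, 10.54, 6.27, 0.00 cfs.
The maximum is 50.26 cfs, occurring at the reading for t = 12:30.

Q_p = 50.26 cfs at t = 12:30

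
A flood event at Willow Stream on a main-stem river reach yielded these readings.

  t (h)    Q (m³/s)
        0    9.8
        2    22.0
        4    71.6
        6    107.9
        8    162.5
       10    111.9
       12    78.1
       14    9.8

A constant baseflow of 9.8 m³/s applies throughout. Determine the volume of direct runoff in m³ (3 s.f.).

Direct-runoff ordinates (Q − Q_b): 0.0, 12.2, 61.8, 98.1, 152.7, 102.1, 68.3, 0.0 m³/s.
ΣQ_DR = 495.2 m³/s.
With Δt = 2 h = 7200 s, V = ΣQ_DR · Δt = 495.2 × 7200 = 3.57 × 10^6 m³.

V ≈ 3.57 × 10^6 m³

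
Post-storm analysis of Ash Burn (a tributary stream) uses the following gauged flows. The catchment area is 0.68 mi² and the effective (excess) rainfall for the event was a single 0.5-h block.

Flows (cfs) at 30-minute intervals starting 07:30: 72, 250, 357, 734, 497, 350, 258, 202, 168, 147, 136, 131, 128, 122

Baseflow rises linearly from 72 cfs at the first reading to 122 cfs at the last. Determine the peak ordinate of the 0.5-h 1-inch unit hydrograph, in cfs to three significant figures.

U_p ≈ 260 cfs

Direct runoff: 0.00, 174.15, 277.31, 650.46, 409.62, 258.77, 162.92, 103.08, 65.23, 40.38, 25.54, 16.69, 9.85, 0.00 cfs; ΣQ_DR = 2194 cfs, peak = 650.46 cfs.
Runoff depth d = ΣQ_DR·Δt / A = 2194 × 1800 / (0.68 mi²) = 2.500 in.
The 1-inch UH is the DRH scaled by (1 in)/d, so U_p = 650.46 × 1/2.500 = 260 cfs.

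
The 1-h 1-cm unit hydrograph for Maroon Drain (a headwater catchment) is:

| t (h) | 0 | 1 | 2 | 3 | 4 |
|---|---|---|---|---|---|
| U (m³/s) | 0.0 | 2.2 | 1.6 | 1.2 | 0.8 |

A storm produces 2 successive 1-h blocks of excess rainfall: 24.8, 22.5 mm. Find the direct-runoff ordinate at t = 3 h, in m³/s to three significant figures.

By discrete convolution, Q_j = Σ (P_i / 10 mm) · U_{j−i}.
At t = 3 h (j=3): Q = (24.8/10)·1.2 + (22.5/10)·1.6 = 6.58 m³/s.

Q ≈ 6.58 m³/s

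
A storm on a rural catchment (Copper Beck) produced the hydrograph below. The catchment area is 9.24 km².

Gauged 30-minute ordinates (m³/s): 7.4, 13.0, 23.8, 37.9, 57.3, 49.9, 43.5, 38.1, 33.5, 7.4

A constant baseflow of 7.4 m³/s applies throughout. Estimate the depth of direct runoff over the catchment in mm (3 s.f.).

d ≈ 46.3 mm

Direct runoff: 0.0, 5.6, 16.4, 30.5, 49.9, 42.5, 36.1, 30.7, 26.1, 0.0 m³/s; ΣQ_DR = 237.8 m³/s.
V = ΣQ_DR · Δt = 237.8 × 1800 s = 4.280 × 10^5 m³.
Over A = 9.24 km², depth = V / A = 46.3 mm.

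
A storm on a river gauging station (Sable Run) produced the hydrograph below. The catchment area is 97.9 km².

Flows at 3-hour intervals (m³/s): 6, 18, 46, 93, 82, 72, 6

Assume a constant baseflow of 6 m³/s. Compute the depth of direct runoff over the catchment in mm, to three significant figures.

Direct runoff: 0.0, 12.0, 40.0, 87.0, 76.0, 66.0, 0.0 m³/s; ΣQ_DR = 281.0 m³/s.
V = ΣQ_DR · Δt = 281.0 × 10800 s = 3.035 × 10^6 m³.
Over A = 97.9 km², depth = V / A = 31.0 mm.

d ≈ 31.0 mm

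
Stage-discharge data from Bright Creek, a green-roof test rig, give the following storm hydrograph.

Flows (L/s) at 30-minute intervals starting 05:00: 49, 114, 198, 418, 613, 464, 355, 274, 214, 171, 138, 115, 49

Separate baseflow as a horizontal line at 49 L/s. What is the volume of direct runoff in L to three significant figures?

V ≈ 4.56 × 10^6 L

Direct-runoff ordinates (Q − Q_b): 0.0, 65.0, 149.0, 369.0, 564.0, 415.0, 306.0, 225.0, 165.0, 122.0, 89.0, 66.0, 0.0 L/s.
ΣQ_DR = 2535 L/s.
With Δt = 0.5 h = 1800 s, V = ΣQ_DR · Δt = 2535 × 1800 = 4.56 × 10^6 L.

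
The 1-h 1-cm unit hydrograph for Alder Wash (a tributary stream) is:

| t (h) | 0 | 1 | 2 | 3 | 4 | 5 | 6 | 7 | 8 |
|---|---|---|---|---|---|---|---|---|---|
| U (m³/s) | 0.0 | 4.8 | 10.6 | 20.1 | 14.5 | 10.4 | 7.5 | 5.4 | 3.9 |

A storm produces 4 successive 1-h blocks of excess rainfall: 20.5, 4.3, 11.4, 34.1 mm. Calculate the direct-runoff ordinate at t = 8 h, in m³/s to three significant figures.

Q ≈ 54.3 m³/s

By discrete convolution, Q_j = Σ (P_i / 10 mm) · U_{j−i}.
At t = 8 h (j=8): Q = (20.5/10)·3.9 + (4.3/10)·5.4 + (11.4/10)·7.5 + (34.1/10)·10.4 = 54.3 m³/s.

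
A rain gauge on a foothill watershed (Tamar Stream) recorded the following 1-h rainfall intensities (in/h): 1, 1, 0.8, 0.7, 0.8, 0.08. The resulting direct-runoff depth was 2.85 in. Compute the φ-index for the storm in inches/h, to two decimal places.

φ ≈ 0.29 in/h

Only the 5 blocks with intensity above φ contribute runoff: 1, 1, 0.8, 0.7, 0.8 in/h.
Σ(I−φ)·Δt = d  ⇒  (1+1+0.8+0.7+0.8 − 5φ)·1 = 2.85
φ = (4.300 − 2.85/1) / 5 = 0.29 in/h.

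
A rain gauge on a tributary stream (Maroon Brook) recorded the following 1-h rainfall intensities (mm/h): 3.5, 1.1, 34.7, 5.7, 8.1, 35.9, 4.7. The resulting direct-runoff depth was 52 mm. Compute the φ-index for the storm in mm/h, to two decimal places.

φ ≈ 9.30 mm/h

Only the 2 blocks with intensity above φ contribute runoff: 34.7, 35.9 mm/h.
Σ(I−φ)·Δt = d  ⇒  (34.7+35.9 − 2φ)·1 = 52
φ = (70.60 − 52/1) / 2 = 9.30 mm/h.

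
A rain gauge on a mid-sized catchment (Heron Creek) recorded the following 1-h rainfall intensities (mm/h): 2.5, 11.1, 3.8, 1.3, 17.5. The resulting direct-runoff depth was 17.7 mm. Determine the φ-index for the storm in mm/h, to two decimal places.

Only the 2 blocks with intensity above φ contribute runoff: 11.1, 17.5 mm/h.
Σ(I−φ)·Δt = d  ⇒  (11.1+17.5 − 2φ)·1 = 17.7
φ = (28.60 − 17.7/1) / 2 = 5.45 mm/h.

φ ≈ 5.45 mm/h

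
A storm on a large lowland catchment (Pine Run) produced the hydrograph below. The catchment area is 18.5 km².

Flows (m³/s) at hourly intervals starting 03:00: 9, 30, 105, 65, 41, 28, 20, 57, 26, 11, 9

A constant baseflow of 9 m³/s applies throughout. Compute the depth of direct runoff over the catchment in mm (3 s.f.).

d ≈ 58.8 mm

Direct runoff: 0.0, 21.0, 96.0, 56.0, 32.0, 19.0, 11.0, 48.0, 17.0, 2.0, 0.0 m³/s; ΣQ_DR = 302.0 m³/s.
V = ΣQ_DR · Δt = 302.0 × 3600 s = 1.087 × 10^6 m³.
Over A = 18.5 km², depth = V / A = 58.8 mm.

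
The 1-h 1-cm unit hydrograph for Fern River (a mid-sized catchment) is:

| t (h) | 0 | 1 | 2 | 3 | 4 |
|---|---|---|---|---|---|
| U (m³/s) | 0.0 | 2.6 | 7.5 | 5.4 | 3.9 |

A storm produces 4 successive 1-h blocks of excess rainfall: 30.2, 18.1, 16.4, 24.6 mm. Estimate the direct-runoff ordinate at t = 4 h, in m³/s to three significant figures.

By discrete convolution, Q_j = Σ (P_i / 10 mm) · U_{j−i}.
At t = 4 h (j=4): Q = (30.2/10)·3.9 + (18.1/10)·5.4 + (16.4/10)·7.5 + (24.6/10)·2.6 = 40.2 m³/s.

Q ≈ 40.2 m³/s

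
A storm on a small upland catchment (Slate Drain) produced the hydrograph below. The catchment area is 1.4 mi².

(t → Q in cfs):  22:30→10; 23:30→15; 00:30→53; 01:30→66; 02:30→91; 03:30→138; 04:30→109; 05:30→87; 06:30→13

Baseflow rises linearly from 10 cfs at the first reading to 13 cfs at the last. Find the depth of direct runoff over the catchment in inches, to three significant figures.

Direct runoff: 0.00, 4.62, 42.25, 54.88, 79.50, 126.12, 96.75, 74.38, 0.00 cfs; ΣQ_DR = 478.5 cfs.
V = ΣQ_DR · Δt = 478.5 × 3600 s = 1.723 × 10^6 ft³.
Over A = 1.4 mi², depth = V / A = 0.530 in.

d ≈ 0.530 in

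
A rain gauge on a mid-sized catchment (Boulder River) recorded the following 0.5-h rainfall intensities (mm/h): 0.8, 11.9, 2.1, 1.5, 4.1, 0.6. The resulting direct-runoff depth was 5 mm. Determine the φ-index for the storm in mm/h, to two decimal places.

Only the 2 blocks with intensity above φ contribute runoff: 11.9, 4.1 mm/h.
Σ(I−φ)·Δt = d  ⇒  (11.9+4.1 − 2φ)·0.5 = 5
φ = (16.00 − 5/0.5) / 2 = 3.00 mm/h.

φ ≈ 3.00 mm/h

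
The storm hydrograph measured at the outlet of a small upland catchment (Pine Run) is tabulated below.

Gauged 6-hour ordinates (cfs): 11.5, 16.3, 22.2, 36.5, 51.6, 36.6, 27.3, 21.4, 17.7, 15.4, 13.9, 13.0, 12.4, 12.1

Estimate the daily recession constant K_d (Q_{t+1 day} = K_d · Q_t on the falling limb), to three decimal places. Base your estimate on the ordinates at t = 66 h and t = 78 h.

K_d ≈ 0.866

Between t = 66 h and t = 78 h the flow falls from 13.0 to 12.1 cfs over 2×6 h = 12 h.
Per-interval ratio K = (12.1/13.0)^(1/2) = 0.9648; K_d = K^(24/6) = 0.866.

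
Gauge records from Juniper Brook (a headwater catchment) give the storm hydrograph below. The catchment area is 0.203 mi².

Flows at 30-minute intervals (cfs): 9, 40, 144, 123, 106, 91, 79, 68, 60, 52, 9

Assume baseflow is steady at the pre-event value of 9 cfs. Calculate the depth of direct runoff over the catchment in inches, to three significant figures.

Direct runoff: 0.0, 31.0, 135.0, 114.0, 97.0, 82.0, 70.0, 59.0, 51.0, 43.0, 0.0 cfs; ΣQ_DR = 682.0 cfs.
V = ΣQ_DR · Δt = 682.0 × 1800 s = 1.228 × 10^6 ft³.
Over A = 0.203 mi², depth = V / A = 2.60 in.

d ≈ 2.60 in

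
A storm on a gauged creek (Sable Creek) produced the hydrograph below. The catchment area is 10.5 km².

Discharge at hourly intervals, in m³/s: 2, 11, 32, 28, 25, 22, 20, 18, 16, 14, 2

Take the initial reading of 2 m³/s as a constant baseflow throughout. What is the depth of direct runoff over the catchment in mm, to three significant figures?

d ≈ 57.6 mm

Direct runoff: 0.0, 9.0, 30.0, 26.0, 23.0, 20.0, 18.0, 16.0, 14.0, 12.0, 0.0 m³/s; ΣQ_DR = 168.0 m³/s.
V = ΣQ_DR · Δt = 168.0 × 3600 s = 6.048 × 10^5 m³.
Over A = 10.5 km², depth = V / A = 57.6 mm.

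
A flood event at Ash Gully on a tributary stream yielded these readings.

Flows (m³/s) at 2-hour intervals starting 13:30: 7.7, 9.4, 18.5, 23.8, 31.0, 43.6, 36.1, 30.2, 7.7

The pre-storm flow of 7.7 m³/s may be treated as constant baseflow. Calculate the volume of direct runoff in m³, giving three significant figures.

V ≈ 9.99 × 10^5 m³

Direct-runoff ordinates (Q − Q_b): 0.0, 1.7, 10.8, 16.1, 23.3, 35.9, 28.4, 22.5, 0.0 m³/s.
ΣQ_DR = 138.7 m³/s.
With Δt = 2 h = 7200 s, V = ΣQ_DR · Δt = 138.7 × 7200 = 9.99 × 10^5 m³.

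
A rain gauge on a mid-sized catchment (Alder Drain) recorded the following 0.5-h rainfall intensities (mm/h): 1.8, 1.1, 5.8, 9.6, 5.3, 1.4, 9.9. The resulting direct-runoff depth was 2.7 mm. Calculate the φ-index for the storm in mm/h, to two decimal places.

φ ≈ 7.05 mm/h

Only the 2 blocks with intensity above φ contribute runoff: 9.6, 9.9 mm/h.
Σ(I−φ)·Δt = d  ⇒  (9.6+9.9 − 2φ)·0.5 = 2.7
φ = (19.50 − 2.7/0.5) / 2 = 7.05 mm/h.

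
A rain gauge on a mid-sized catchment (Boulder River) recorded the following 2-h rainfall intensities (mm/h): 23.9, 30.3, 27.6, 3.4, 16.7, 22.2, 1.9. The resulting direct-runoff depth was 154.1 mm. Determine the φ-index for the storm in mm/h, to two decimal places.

Only the 5 blocks with intensity above φ contribute runoff: 23.9, 30.3, 27.6, 16.7, 22.2 mm/h.
Σ(I−φ)·Δt = d  ⇒  (23.9+30.3+27.6+16.7+22.2 − 5φ)·2 = 154.1
φ = (120.7 − 154.1/2) / 5 = 8.73 mm/h.

φ ≈ 8.73 mm/h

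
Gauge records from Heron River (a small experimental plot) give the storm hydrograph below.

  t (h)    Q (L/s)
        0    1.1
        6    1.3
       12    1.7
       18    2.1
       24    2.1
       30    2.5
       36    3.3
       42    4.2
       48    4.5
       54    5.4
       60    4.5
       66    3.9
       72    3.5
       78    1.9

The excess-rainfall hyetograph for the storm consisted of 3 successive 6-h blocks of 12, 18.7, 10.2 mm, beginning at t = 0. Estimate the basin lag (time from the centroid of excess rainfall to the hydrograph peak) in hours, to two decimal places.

Centroid of excess rainfall: t_c = Σ P_i·t̄_i / ΣP_i = 8.7359 h (block centres at 3, 9, 15 h).
Hydrograph peak occurs at t = 54 h, so basin lag t_L = 54 − 8.7359 = 45.26 h.

t_L ≈ 45.26 h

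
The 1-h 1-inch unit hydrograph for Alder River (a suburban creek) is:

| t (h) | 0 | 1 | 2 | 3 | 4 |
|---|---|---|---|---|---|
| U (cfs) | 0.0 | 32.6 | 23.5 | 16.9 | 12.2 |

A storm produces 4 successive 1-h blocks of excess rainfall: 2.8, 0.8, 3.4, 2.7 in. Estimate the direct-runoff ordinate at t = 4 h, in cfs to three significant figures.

By discrete convolution, Q_j = Σ (P_i / 1 in) · U_{j−i}.
At t = 4 h (j=4): Q = (2.8/1)·12.2 + (0.8/1)·16.9 + (3.4/1)·23.5 + (2.7/1)·32.6 = 216 cfs.

Q ≈ 216 cfs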